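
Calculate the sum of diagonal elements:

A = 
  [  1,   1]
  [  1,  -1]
0

tr(A) = 1 + -1 = 0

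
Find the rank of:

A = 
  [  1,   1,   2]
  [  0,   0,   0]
rank(A) = 1

Row reduce:
(no row operations needed)
REF = 
  [  1,   1,   2]
  [  0,   0,   0]
Pivot columns: 1 → 1 pivot.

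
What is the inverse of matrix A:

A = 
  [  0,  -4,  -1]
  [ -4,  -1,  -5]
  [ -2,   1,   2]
det(A) = (0)·((-1)(2) - (-5)(1)) - (-4)·((-4)(2) - (-5)(-2)) + (-1)·((-4)(1) - (-1)(-2))
  = (0)(3) - (-4)(-18) + (-1)(-6)
  = -66
det(A) = -66 ≠ 0, so A is invertible.

Cofactors Cᵢⱼ = (-1)ⁱ⁺ʲ·Mᵢⱼ:
C = 
  [  3,  18,  -6]
  [  7,  -2,   8]
  [ 19,   4, -16]

adj(A) = Cᵀ:
adj(A) = 
  [  3,   7,  19]
  [ 18,  -2,   4]
  [ -6,   8, -16]

A⁻¹ = (-1/66) · adj(A):
A⁻¹ = 
  [ -1/22,  -7/66, -19/66]
  [ -3/11,   1/33,  -2/33]
  [  1/11,  -4/33,   8/33]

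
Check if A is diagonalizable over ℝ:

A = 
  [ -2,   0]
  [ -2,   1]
Yes

tr(A) = -1, det(A) = -2
Characteristic polynomial: λ² - tr(A)λ + det(A) = λ² + λ - 2
λ² + λ - 2 = (λ + 2)(λ - 1)
Eigenvalues: 1, -2
λ=-2: alg. mult. = 1, geom. mult. = 2 - rank(A - (-2)I) = 2 - 1 = 1
λ=1: alg. mult. = 1, geom. mult. = 2 - rank(A - (1)I) = 2 - 1 = 1
Sum of geometric multiplicities equals n, so A has n independent eigenvectors.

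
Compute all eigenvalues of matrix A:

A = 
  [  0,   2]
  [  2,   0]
λ = 2, -2

tr(A) = 0, det(A) = -4
Characteristic polynomial: λ² - tr(A)λ + det(A) = λ² - 4
λ² - 4 = (λ + 2)(λ - 2)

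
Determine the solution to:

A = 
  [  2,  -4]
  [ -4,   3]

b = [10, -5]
x = [-1, -3]

Row reduce the augmented matrix [A|b]:
R2 → R2 + (2)·R1
REF = 
  [  2,  -4,  10]
  [  0,  -5,  15]

Back-substitution:
x₂ = 15 / (-5) = -3
x₁ = (10 - (-4)(-3)) / 2 = -1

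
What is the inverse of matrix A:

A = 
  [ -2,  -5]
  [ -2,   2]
det(A) = (-2)(2) - (-5)(-2) = -14
For a 2×2 matrix, A⁻¹ = (1/det(A)) · [[d, -b], [-c, a]]
    = (-1/14) · [[2, 5], [2, -2]]

A⁻¹ = 
  [ -1/7, -5/14]
  [ -1/7,   1/7]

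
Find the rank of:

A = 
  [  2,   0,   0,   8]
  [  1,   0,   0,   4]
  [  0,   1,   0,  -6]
rank(A) = 2

Row reduce:
R2 → R2 - (1/2)·R1
Swap R2 ↔ R3
REF = 
  [  2,   0,   0,   8]
  [  0,   1,   0,  -6]
  [  0,   0,   0,   0]
Pivot columns: 1, 2 → 2 pivots.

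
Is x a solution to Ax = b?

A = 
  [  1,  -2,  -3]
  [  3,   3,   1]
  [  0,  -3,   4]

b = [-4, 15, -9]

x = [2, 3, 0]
Yes

Ax = [-4, 15, -9] = b ✓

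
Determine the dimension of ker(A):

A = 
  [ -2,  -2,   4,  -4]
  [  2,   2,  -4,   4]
nullity(A) = 3

Row reduce:
R2 → R2 + (1)·R1
REF = 
  [ -2,  -2,   4,  -4]
  [  0,   0,   0,   0]
Pivot columns: 1 → 1 pivot.
rank(A) = 1, so nullity(A) = 4 - 1 = 3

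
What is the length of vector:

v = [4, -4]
5.657

||v||₂ = √((4)² + (-4)²) = √32 = 5.657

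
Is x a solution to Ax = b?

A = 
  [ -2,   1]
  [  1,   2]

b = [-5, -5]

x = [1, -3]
Yes

Ax = [-5, -5] = b ✓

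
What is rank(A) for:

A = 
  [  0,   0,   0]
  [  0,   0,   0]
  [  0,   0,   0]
rank(A) = 0

Row reduce:
(no row operations needed)
REF = 
  [  0,   0,   0]
  [  0,   0,   0]
  [  0,   0,   0]
Pivot columns: none → 0 pivots.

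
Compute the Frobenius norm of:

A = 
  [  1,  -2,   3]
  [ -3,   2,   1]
||A||_F = 5.292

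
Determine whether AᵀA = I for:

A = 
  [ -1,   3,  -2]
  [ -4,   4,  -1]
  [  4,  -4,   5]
No

AᵀA = 
  [ 33, -35,  26]
  [-35,  41, -30]
  [ 26, -30,  30]
≠ I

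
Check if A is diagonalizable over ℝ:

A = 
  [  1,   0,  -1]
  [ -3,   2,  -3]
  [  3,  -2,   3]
Yes

Characteristic polynomial: det(λI - A) = λ³ - 6λ² + 8λ
The constant term is 0, so λ = 0 is a root: p(λ) = λ(λ² - 6λ + 8)
λ² - 6λ + 8 = (λ - 2)(λ - 4)
Eigenvalues: 0, 4, 2
λ=0: alg. mult. = 1, geom. mult. = 3 - rank(A - (0)I) = 3 - 2 = 1
λ=2: alg. mult. = 1, geom. mult. = 3 - rank(A - (2)I) = 3 - 2 = 1
λ=4: alg. mult. = 1, geom. mult. = 3 - rank(A - (4)I) = 3 - 2 = 1
Sum of geometric multiplicities equals n, so A has n independent eigenvectors.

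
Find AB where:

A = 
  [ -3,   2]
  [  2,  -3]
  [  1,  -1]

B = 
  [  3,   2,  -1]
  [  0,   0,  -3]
A is 3×2 and B is 2×3, so AB is 3×3. Each entry is (row of A)·(column of B):
AB[1,1] = (-3)(3) + (2)(0) = -9
AB[1,2] = (-3)(2) + (2)(0) = -6
AB[1,3] = (-3)(-1) + (2)(-3) = -3
AB[2,1] = (2)(3) + (-3)(0) = 6
AB[2,2] = (2)(2) + (-3)(0) = 4
AB[2,3] = (2)(-1) + (-3)(-3) = 7
AB[3,1] = (1)(3) + (-1)(0) = 3
AB[3,2] = (1)(2) + (-1)(0) = 2
AB[3,3] = (1)(-1) + (-1)(-3) = 2

AB = 
  [ -9,  -6,  -3]
  [  6,   4,   7]
  [  3,   2,   2]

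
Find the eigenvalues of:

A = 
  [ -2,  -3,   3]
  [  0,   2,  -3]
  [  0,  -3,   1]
λ = -2, (3 + √37)/2, (3 - √37)/2  (≈ -2, 4.541, -1.541)

Characteristic polynomial: det(λI - A) = λ³ - λ² - 13λ - 14
Testing integer divisors of the constant term: p(-2) = 0, so (λ + 2) is a factor:
p(λ) = (λ + 2)(λ² - 3λ - 7)
λ² - 3λ - 7 = 0  ⇒  λ = (3 ± √((-3)² - 4·(-7)))/2 = (3 ± √(37))/2
  = (3 + √37)/2,  (3 - √37)/2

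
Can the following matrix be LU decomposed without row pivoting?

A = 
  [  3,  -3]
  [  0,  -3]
Yes.
A[1,1] = 3 ≠ 0, so Gaussian elimination proceeds without a row swap: multiplier ℓ₂₁ = (0)/(3) = 0, and U[2,2] = -3 - (0)(-3) = -3.
L = 
  [  1,   0]
  [  0,   1]
U = 
  [  3,  -3]
  [  0,  -3]
Check row 2 of LU: [(0)(3), (0)(-3) + (-3)] = [0, -3] = row 2 of A ✓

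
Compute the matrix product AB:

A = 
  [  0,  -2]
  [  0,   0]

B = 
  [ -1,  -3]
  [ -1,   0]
AB = 
  [  2,   0]
  [  0,   0]

A is 2×2 and B is 2×2, so AB is 2×2. Each entry is (row of A)·(column of B):
AB[1,1] = (0)(-1) + (-2)(-1) = 2
AB[1,2] = (0)(-3) + (-2)(0) = 0
AB[2,1] = (0)(-1) + (0)(-1) = 0
AB[2,2] = (0)(-3) + (0)(0) = 0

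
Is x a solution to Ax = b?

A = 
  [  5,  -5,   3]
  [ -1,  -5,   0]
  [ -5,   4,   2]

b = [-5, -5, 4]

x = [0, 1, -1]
No

Ax = [-8, -5, 2] ≠ b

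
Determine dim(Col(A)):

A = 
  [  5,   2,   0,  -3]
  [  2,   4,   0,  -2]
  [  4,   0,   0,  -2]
Row reduce:
R2 → R2 - (2/5)·R1
R3 → R3 - (4/5)·R1
R3 → R3 + (1/2)·R2
REF = 
  [   5,    2,    0,   -3]
  [   0, 16/5,    0, -4/5]
  [   0,    0,    0,    0]
Pivot columns: 1, 2 → 2 pivots.
dim(Col(A)) = number of pivot columns = 2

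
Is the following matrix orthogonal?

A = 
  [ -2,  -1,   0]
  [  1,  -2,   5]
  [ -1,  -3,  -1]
No

AᵀA = 
  [  6,   3,   6]
  [  3,  14,  -7]
  [  6,  -7,  26]
≠ I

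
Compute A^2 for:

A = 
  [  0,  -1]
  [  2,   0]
A² = A·A:
A²[1,1] = (0)(0) + (-1)(2) = -2
A²[1,2] = (0)(-1) + (-1)(0) = 0
A²[2,1] = (2)(0) + (0)(2) = 0
A²[2,2] = (2)(-1) + (0)(0) = -2
A² = 
  [ -2,   0]
  [  0,  -2]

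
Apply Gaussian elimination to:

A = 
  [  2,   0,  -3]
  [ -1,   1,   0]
Row operations:
R2 → R2 + (1/2)·R1

Resulting echelon form:
REF = 
  [   2,    0,   -3]
  [   0,    1, -3/2]

Rank = 2 (number of non-zero pivot rows).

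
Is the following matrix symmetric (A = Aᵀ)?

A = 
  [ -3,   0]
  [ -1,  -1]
No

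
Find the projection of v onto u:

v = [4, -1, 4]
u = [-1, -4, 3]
v·u = (4)(-1) + (-1)(-4) + (4)(3) = 12
u·u = (-1)² + (-4)² + (3)² = 26
proj_u(v) = (v·u / u·u) × u = (12/26) × u = (6/13) × u

proj_u(v) = [-6/13, -24/13, 18/13]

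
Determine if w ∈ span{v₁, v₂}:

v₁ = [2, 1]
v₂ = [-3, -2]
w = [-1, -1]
Yes

Form the augmented matrix and row-reduce:
[v₁|v₂|w] = 
  [  2,  -3,  -1]
  [  1,  -2,  -1]
R2 → R2 - (1/2)·R1
REF = 
  [   2,   -3,   -1]
  [   0, -1/2, -1/2]

No row of the form [0 0 | nonzero], so the system is consistent. Back-substitution gives c₁ = 1, c₂ = 1: w = (1)·v₁ + (1)·v₂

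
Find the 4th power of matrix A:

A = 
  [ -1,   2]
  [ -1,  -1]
A² = A·A:
A²[1,1] = (-1)(-1) + (2)(-1) = -1
A²[1,2] = (-1)(2) + (2)(-1) = -4
A²[2,1] = (-1)(-1) + (-1)(-1) = 2
A²[2,2] = (-1)(2) + (-1)(-1) = -1
A² = 
  [ -1,  -4]
  [  2,  -1]

A^3 = A^2·A:
A^3[1,1] = (-1)(-1) + (-4)(-1) = 5
A^3[1,2] = (-1)(2) + (-4)(-1) = 2
A^3[2,1] = (2)(-1) + (-1)(-1) = -1
A^3[2,2] = (2)(2) + (-1)(-1) = 5
A^3 = 
  [  5,   2]
  [ -1,   5]

A^4 = A^3·A:
A^4[1,1] = (5)(-1) + (2)(-1) = -7
A^4[1,2] = (5)(2) + (2)(-1) = 8
A^4[2,1] = (-1)(-1) + (5)(-1) = -4
A^4[2,2] = (-1)(2) + (5)(-1) = -7
A^4 = 
  [ -7,   8]
  [ -4,  -7]

Therefore
A^4 = 
  [ -7,   8]
  [ -4,  -7]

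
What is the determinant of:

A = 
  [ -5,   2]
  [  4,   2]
For a 2×2 matrix, det = ad - bc = (-5)(2) - (2)(4) = -18

det(A) = -18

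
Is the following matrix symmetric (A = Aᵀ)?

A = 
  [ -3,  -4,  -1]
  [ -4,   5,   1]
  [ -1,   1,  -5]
Yes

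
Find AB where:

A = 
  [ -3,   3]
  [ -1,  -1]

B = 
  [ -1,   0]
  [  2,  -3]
A is 2×2 and B is 2×2, so AB is 2×2. Each entry is (row of A)·(column of B):
AB[1,1] = (-3)(-1) + (3)(2) = 9
AB[1,2] = (-3)(0) + (3)(-3) = -9
AB[2,1] = (-1)(-1) + (-1)(2) = -1
AB[2,2] = (-1)(0) + (-1)(-3) = 3

AB = 
  [  9,  -9]
  [ -1,   3]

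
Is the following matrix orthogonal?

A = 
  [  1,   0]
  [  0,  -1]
Yes

AᵀA = 
  [  1,   0]
  [  0,   1]
= I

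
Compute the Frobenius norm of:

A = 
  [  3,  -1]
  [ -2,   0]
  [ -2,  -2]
||A||_F = 4.69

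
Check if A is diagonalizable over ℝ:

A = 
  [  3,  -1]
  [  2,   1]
No

tr(A) = 4, det(A) = 5
Characteristic polynomial: λ² - tr(A)λ + det(A) = λ² - 4λ + 5
λ² - 4λ + 5 = 0  ⇒  λ = (4 ± √((-4)² - 4·(5)))/2 = (4 ± √(-4))/2
  = 2 + i,  2 - i
Eigenvalues: 2 + i, 2 - i  (≈ 2 + 1i, 2 - 1i)
Has complex eigenvalues (not diagonalizable over ℝ).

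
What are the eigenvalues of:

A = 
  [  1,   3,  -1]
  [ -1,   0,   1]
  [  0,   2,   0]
Characteristic polynomial: det(λI - A) = λ³ - λ² + λ
The constant term is 0, so λ = 0 is a root: p(λ) = λ(λ² - λ + 1)
λ² - λ + 1 = 0  ⇒  λ = (1 ± √((-1)² - 4·(1)))/2 = (1 ± √(-3))/2
  = (1 + i√3)/2,  (1 - i√3)/2

λ = 0, (1 + i√3)/2, (1 - i√3)/2  (≈ 0, 0.5 + 0.866i, 0.5 - 0.866i)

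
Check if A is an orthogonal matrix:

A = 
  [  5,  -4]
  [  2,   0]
No

AᵀA = 
  [ 29, -20]
  [-20,  16]
≠ I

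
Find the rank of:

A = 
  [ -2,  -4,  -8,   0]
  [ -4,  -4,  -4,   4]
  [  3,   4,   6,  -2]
Row reduce:
R2 → R2 - (2)·R1
R3 → R3 + (3/2)·R1
R3 → R3 + (1/2)·R2
REF = 
  [ -2,  -4,  -8,   0]
  [  0,   4,  12,   4]
  [  0,   0,   0,   0]
Pivot columns: 1, 2 → 2 pivots.

rank(A) = 2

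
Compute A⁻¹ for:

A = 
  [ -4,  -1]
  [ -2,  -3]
det(A) = (-4)(-3) - (-1)(-2) = 10
For a 2×2 matrix, A⁻¹ = (1/det(A)) · [[d, -b], [-c, a]]
    = (1/10) · [[-3, 1], [2, -4]]

A⁻¹ = 
  [-3/10,  1/10]
  [  1/5,  -2/5]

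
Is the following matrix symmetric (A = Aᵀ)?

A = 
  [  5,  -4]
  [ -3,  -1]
No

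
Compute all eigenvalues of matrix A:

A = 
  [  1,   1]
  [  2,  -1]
λ = √3, -√3  (≈ 1.732, -1.732)

tr(A) = 0, det(A) = -3
Characteristic polynomial: λ² - tr(A)λ + det(A) = λ² - 3
λ² - 3 = 0  ⇒  λ = (0 ± √((0)² - 4·(-3)))/2 = (0 ± √(12))/2
  = √3,  -√3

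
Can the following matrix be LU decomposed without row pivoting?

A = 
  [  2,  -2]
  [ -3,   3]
Yes.
A[1,1] = 2 ≠ 0, so Gaussian elimination proceeds without a row swap: multiplier ℓ₂₁ = (-3)/(2) = -3/2, and U[2,2] = 3 - (-3/2)(-2) = 0.
L = 
  [   1,    0]
  [-3/2,    1]
U = 
  [  2,  -2]
  [  0,   0]
Check row 2 of LU: [(-3/2)(2), (-3/2)(-2) + 0] = [-3, 3] = row 2 of A ✓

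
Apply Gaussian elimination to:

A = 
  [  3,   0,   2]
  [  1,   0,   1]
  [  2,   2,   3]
Row operations:
R2 → R2 - (1/3)·R1
R3 → R3 - (2/3)·R1
Swap R2 ↔ R3

Resulting echelon form:
REF = 
  [  3,   0,   2]
  [  0,   2, 5/3]
  [  0,   0, 1/3]

Rank = 3 (number of non-zero pivot rows).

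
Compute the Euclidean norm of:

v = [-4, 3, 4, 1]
6.481

||v||₂ = √((-4)² + (3)² + (4)² + (1)²) = √42 = 6.481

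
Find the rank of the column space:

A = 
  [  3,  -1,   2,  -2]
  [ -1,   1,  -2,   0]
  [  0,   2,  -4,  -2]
dim(Col(A)) = 2

Row reduce:
R2 → R2 + (1/3)·R1
R3 → R3 - (3)·R2
REF = 
  [   3,   -1,    2,   -2]
  [   0,  2/3, -4/3, -2/3]
  [   0,    0,    0,    0]
Pivot columns: 1, 2 → 2 pivots.
dim(Col(A)) = number of pivot columns = 2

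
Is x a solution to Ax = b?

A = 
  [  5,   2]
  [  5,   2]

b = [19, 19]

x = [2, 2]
No

Ax = [14, 14] ≠ b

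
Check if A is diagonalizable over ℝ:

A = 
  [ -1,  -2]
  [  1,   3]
Yes

tr(A) = 2, det(A) = -1
Characteristic polynomial: λ² - tr(A)λ + det(A) = λ² - 2λ - 1
λ² - 2λ - 1 = 0  ⇒  λ = (2 ± √((-2)² - 4·(-1)))/2 = (2 ± √(8))/2
  = 1 + √2,  1 - √2
Eigenvalues: 1 + √2, 1 - √2  (≈ 2.414, -0.4142)
The two irrational eigenvalues are distinct (simple), so each has alg. mult. = geom. mult. = 1.
Sum of geometric multiplicities equals n, so A has n independent eigenvectors.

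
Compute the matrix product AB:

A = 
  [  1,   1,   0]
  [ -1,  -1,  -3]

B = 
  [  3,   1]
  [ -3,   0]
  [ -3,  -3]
AB = 
  [  0,   1]
  [  9,   8]

A is 2×3 and B is 3×2, so AB is 2×2. Each entry is (row of A)·(column of B):
AB[1,1] = (1)(3) + (1)(-3) + (0)(-3) = 0
AB[1,2] = (1)(1) + (1)(0) + (0)(-3) = 1
AB[2,1] = (-1)(3) + (-1)(-3) + (-3)(-3) = 9
AB[2,2] = (-1)(1) + (-1)(0) + (-3)(-3) = 8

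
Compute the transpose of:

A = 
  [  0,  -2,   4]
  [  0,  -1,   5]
Aᵀ = 
  [  0,   0]
  [ -2,  -1]
  [  4,   5]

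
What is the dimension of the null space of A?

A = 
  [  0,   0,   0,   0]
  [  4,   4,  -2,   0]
nullity(A) = 3

Row reduce:
Swap R1 ↔ R2
REF = 
  [  4,   4,  -2,   0]
  [  0,   0,   0,   0]
Pivot columns: 1 → 1 pivot.
rank(A) = 1, so nullity(A) = 4 - 1 = 3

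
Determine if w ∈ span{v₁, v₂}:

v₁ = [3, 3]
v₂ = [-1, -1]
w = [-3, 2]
No

Form the augmented matrix and row-reduce:
[v₁|v₂|w] = 
  [  3,  -1,  -3]
  [  3,  -1,   2]
R2 → R2 - (1)·R1
REF = 
  [  3,  -1,  -3]
  [  0,   0,   5]

Row 2 reads [0 0 | 5], i.e. 0 = 5, so the system is inconsistent and w ∉ span{v₁, v₂}.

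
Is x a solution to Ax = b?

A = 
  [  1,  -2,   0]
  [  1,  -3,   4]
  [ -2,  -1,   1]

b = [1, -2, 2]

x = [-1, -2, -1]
No

Ax = [3, 1, 3] ≠ b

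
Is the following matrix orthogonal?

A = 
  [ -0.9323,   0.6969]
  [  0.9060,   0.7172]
No

AᵀA = 
  [  1.6900,   0.0001]
  [  0.0001,   1]
≠ I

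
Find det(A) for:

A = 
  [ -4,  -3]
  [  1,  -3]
For a 2×2 matrix, det = ad - bc = (-4)(-3) - (-3)(1) = 15

det(A) = 15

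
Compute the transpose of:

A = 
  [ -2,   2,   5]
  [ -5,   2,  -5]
Aᵀ = 
  [ -2,  -5]
  [  2,   2]
  [  5,  -5]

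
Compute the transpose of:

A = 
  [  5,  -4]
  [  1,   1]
Aᵀ = 
  [  5,   1]
  [ -4,   1]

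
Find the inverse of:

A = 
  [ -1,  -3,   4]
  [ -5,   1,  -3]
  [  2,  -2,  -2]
det(A) = (-1)·((1)(-2) - (-3)(-2)) - (-3)·((-5)(-2) - (-3)(2)) + (4)·((-5)(-2) - (1)(2))
  = (-1)(-8) - (-3)(16) + (4)(8)
  = 88
det(A) = 88 ≠ 0, so A is invertible.

Cofactors Cᵢⱼ = (-1)ⁱ⁺ʲ·Mᵢⱼ:
C = 
  [ -8, -16,   8]
  [-14,  -6,  -8]
  [  5, -23, -16]

adj(A) = Cᵀ:
adj(A) = 
  [ -8, -14,   5]
  [-16,  -6, -23]
  [  8,  -8, -16]

A⁻¹ = (1/88) · adj(A):
A⁻¹ = 
  [ -1/11,  -7/44,   5/88]
  [ -2/11,  -3/44, -23/88]
  [  1/11,  -1/11,  -2/11]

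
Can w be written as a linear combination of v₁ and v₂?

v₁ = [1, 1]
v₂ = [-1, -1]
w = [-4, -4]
Yes

Form the augmented matrix and row-reduce:
[v₁|v₂|w] = 
  [  1,  -1,  -4]
  [  1,  -1,  -4]
R2 → R2 - (1)·R1
REF = 
  [  1,  -1,  -4]
  [  0,   0,   0]

No row of the form [0 0 | nonzero], so the system is consistent. Back-substitution gives c₁ = -4, c₂ = 0: w = (-4)·v₁ + (0)·v₂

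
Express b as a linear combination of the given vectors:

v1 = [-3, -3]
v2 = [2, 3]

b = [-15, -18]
c1 = 3, c2 = -3

b = 3·v1 + -3·v2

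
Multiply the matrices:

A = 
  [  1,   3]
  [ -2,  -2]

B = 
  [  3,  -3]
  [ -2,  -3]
AB = 
  [ -3, -12]
  [ -2,  12]

A is 2×2 and B is 2×2, so AB is 2×2. Each entry is (row of A)·(column of B):
AB[1,1] = (1)(3) + (3)(-2) = -3
AB[1,2] = (1)(-3) + (3)(-3) = -12
AB[2,1] = (-2)(3) + (-2)(-2) = -2
AB[2,2] = (-2)(-3) + (-2)(-3) = 12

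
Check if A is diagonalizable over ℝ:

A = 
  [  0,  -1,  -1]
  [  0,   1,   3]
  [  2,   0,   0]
No

Characteristic polynomial: det(λI - A) = λ³ - λ² + 2λ + 4
Testing integer divisors of the constant term: p(-1) = 0, so (λ + 1) is a factor:
p(λ) = (λ + 1)(λ² - 2λ + 4)
λ² - 2λ + 4 = 0  ⇒  λ = (2 ± √((-2)² - 4·(4)))/2 = (2 ± √(-12))/2
  = 1 + i√3,  1 - i√3
Eigenvalues: -1, 1 + i√3, 1 - i√3  (≈ -1, 1 + 1.732i, 1 - 1.732i)
Has complex eigenvalues (not diagonalizable over ℝ).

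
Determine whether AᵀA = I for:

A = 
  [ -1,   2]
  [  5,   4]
No

AᵀA = 
  [ 26,  18]
  [ 18,  20]
≠ I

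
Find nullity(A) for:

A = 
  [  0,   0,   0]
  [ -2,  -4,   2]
nullity(A) = 2

Row reduce:
Swap R1 ↔ R2
REF = 
  [ -2,  -4,   2]
  [  0,   0,   0]
Pivot columns: 1 → 1 pivot.
rank(A) = 1, so nullity(A) = 3 - 1 = 2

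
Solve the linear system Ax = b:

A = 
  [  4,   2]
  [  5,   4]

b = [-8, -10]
Row reduce the augmented matrix [A|b]:
R2 → R2 - (5/4)·R1
REF = 
  [  4,   2,  -8]
  [  0, 3/2,   0]

Back-substitution:
x₂ = 0 / (3/2) = 0
x₁ = (-8 - (2)(0)) / 4 = -2

x = [-2, 0]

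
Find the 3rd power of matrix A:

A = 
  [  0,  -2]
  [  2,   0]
A² = A·A:
A²[1,1] = (0)(0) + (-2)(2) = -4
A²[1,2] = (0)(-2) + (-2)(0) = 0
A²[2,1] = (2)(0) + (0)(2) = 0
A²[2,2] = (2)(-2) + (0)(0) = -4
A² = 
  [ -4,   0]
  [  0,  -4]

A^3 = A^2·A:
A^3[1,1] = (-4)(0) + (0)(2) = 0
A^3[1,2] = (-4)(-2) + (0)(0) = 8
A^3[2,1] = (0)(0) + (-4)(2) = -8
A^3[2,2] = (0)(-2) + (-4)(0) = 0
A^3 = 
  [  0,   8]
  [ -8,   0]

Therefore
A^3 = 
  [  0,   8]
  [ -8,   0]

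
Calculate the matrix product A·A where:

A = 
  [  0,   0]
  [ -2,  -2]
A² = A·A:
A²[1,1] = (0)(0) + (0)(-2) = 0
A²[1,2] = (0)(0) + (0)(-2) = 0
A²[2,1] = (-2)(0) + (-2)(-2) = 4
A²[2,2] = (-2)(0) + (-2)(-2) = 4
A² = 
  [  0,   0]
  [  4,   4]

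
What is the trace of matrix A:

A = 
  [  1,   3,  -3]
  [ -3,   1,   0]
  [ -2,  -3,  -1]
1

tr(A) = 1 + 1 + -1 = 1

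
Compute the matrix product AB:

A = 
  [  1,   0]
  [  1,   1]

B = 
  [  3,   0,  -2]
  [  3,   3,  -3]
A is 2×2 and B is 2×3, so AB is 2×3. Each entry is (row of A)·(column of B):
AB[1,1] = (1)(3) + (0)(3) = 3
AB[1,2] = (1)(0) + (0)(3) = 0
AB[1,3] = (1)(-2) + (0)(-3) = -2
AB[2,1] = (1)(3) + (1)(3) = 6
AB[2,2] = (1)(0) + (1)(3) = 3
AB[2,3] = (1)(-2) + (1)(-3) = -5

AB = 
  [  3,   0,  -2]
  [  6,   3,  -5]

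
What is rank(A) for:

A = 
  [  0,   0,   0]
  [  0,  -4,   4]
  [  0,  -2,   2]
rank(A) = 1

Row reduce:
Swap R1 ↔ R2
R3 → R3 - (1/2)·R1
REF = 
  [  0,  -4,   4]
  [  0,   0,   0]
  [  0,   0,   0]
Pivot columns: 2 → 1 pivot.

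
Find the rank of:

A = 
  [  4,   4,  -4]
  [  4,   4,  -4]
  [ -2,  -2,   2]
rank(A) = 1

Row reduce:
R2 → R2 - (1)·R1
R3 → R3 + (1/2)·R1
REF = 
  [  4,   4,  -4]
  [  0,   0,   0]
  [  0,   0,   0]
Pivot columns: 1 → 1 pivot.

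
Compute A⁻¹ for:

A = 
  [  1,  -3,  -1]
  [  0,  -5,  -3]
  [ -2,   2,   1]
det(A) = (1)·((-5)(1) - (-3)(2)) - (-3)·((0)(1) - (-3)(-2)) + (-1)·((0)(2) - (-5)(-2))
  = (1)(1) - (-3)(-6) + (-1)(-10)
  = -7
det(A) = -7 ≠ 0, so A is invertible.

Cofactors Cᵢⱼ = (-1)ⁱ⁺ʲ·Mᵢⱼ:
C = 
  [  1,   6, -10]
  [  1,  -1,   4]
  [  4,   3,  -5]

adj(A) = Cᵀ:
adj(A) = 
  [  1,   1,   4]
  [  6,  -1,   3]
  [-10,   4,  -5]

A⁻¹ = (-1/7) · adj(A):
A⁻¹ = 
  [-1/7, -1/7, -4/7]
  [-6/7,  1/7, -3/7]
  [10/7, -4/7,  5/7]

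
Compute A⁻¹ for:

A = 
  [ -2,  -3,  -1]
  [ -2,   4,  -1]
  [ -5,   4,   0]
det(A) = (-2)·((4)(0) - (-1)(4)) - (-3)·((-2)(0) - (-1)(-5)) + (-1)·((-2)(4) - (4)(-5))
  = (-2)(4) - (-3)(-5) + (-1)(12)
  = -35
det(A) = -35 ≠ 0, so A is invertible.

Cofactors Cᵢⱼ = (-1)ⁱ⁺ʲ·Mᵢⱼ:
C = 
  [  4,   5,  12]
  [ -4,  -5,  23]
  [  7,   0, -14]

adj(A) = Cᵀ:
adj(A) = 
  [  4,  -4,   7]
  [  5,  -5,   0]
  [ 12,  23, -14]

A⁻¹ = (-1/35) · adj(A):
A⁻¹ = 
  [ -4/35,   4/35,   -1/5]
  [  -1/7,    1/7,      0]
  [-12/35, -23/35,    2/5]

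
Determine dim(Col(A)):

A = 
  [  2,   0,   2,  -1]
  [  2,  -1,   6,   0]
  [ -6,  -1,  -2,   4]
Row reduce:
R2 → R2 - (1)·R1
R3 → R3 + (3)·R1
R3 → R3 - (1)·R2
REF = 
  [  2,   0,   2,  -1]
  [  0,  -1,   4,   1]
  [  0,   0,   0,   0]
Pivot columns: 1, 2 → 2 pivots.
dim(Col(A)) = number of pivot columns = 2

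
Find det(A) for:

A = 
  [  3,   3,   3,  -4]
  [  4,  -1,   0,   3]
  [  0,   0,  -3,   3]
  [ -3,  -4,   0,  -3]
-219

Cofactor expansion along row 1: det(A) = a₁₁M₁₁ - a₁₂M₁₂ + a₁₃M₁₃ - a₁₄M₁₄

M₁₁ = det[[-1, 0, 3]; [0, -3, 3]; [-4, 0, -3]]
  = (-1)·((-3)(-3) - (3)(0)) - (0)·((0)(-3) - (3)(-4)) + (3)·((0)(0) - (-3)(-4))
  = (-1)(9) - (0)(12) + (3)(-12)
  = -45
M₁₂ = det[[4, 0, 3]; [0, -3, 3]; [-3, 0, -3]]
  = (4)·((-3)(-3) - (3)(0)) - (0)·((0)(-3) - (3)(-3)) + (3)·((0)(0) - (-3)(-3))
  = (4)(9) - (0)(9) + (3)(-9)
  = 9
M₁₃ = det[[4, -1, 3]; [0, 0, 3]; [-3, -4, -3]]
  = (4)·((0)(-3) - (3)(-4)) - (-1)·((0)(-3) - (3)(-3)) + (3)·((0)(-4) - (0)(-3))
  = (4)(12) - (-1)(9) + (3)(0)
  = 57
M₁₄ = det[[4, -1, 0]; [0, 0, -3]; [-3, -4, 0]]
  = (4)·((0)(0) - (-3)(-4)) - (-1)·((0)(0) - (-3)(-3)) + (0)·((0)(-4) - (0)(-3))
  = (4)(-12) - (-1)(-9) + (0)(0)
  = -57

det(A) = (3)(-45) - (3)(9) + (3)(57) - (-4)(-57) = -219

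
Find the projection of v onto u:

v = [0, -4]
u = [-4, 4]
proj_u(v) = [2, -2]

v·u = (0)(-4) + (-4)(4) = -16
u·u = (-4)² + (4)² = 32
proj_u(v) = (v·u / u·u) × u = (-16/32) × u = (-1/2) × u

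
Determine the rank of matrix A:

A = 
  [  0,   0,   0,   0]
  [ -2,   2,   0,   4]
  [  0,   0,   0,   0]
Row reduce:
Swap R1 ↔ R2
REF = 
  [ -2,   2,   0,   4]
  [  0,   0,   0,   0]
  [  0,   0,   0,   0]
Pivot columns: 1 → 1 pivot.

rank(A) = 1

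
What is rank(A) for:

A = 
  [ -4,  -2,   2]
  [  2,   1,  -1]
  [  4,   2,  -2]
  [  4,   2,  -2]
rank(A) = 1

Row reduce:
R2 → R2 + (1/2)·R1
R3 → R3 + (1)·R1
R4 → R4 + (1)·R1
REF = 
  [ -4,  -2,   2]
  [  0,   0,   0]
  [  0,   0,   0]
  [  0,   0,   0]
Pivot columns: 1 → 1 pivot.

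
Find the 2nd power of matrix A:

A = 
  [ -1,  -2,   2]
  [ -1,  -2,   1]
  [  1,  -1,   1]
A² = A·A:
A²[1,1] = (-1)(-1) + (-2)(-1) + (2)(1) = 5
A²[1,2] = (-1)(-2) + (-2)(-2) + (2)(-1) = 4
A²[1,3] = (-1)(2) + (-2)(1) + (2)(1) = -2
A²[2,1] = (-1)(-1) + (-2)(-1) + (1)(1) = 4
A²[2,2] = (-1)(-2) + (-2)(-2) + (1)(-1) = 5
A²[2,3] = (-1)(2) + (-2)(1) + (1)(1) = -3
A²[3,1] = (1)(-1) + (-1)(-1) + (1)(1) = 1
A²[3,2] = (1)(-2) + (-1)(-2) + (1)(-1) = -1
A²[3,3] = (1)(2) + (-1)(1) + (1)(1) = 2
A² = 
  [  5,   4,  -2]
  [  4,   5,  -3]
  [  1,  -1,   2]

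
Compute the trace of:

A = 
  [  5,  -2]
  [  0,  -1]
4

tr(A) = 5 + -1 = 4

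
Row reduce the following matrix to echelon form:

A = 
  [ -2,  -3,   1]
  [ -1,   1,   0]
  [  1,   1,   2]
Row operations:
R2 → R2 - (1/2)·R1
R3 → R3 + (1/2)·R1
R3 → R3 + (1/5)·R2

Resulting echelon form:
REF = 
  [  -2,   -3,    1]
  [   0,  5/2, -1/2]
  [   0,    0, 12/5]

Rank = 3 (number of non-zero pivot rows).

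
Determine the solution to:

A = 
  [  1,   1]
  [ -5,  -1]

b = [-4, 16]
x = [-3, -1]

Row reduce the augmented matrix [A|b]:
R2 → R2 + (5)·R1
REF = 
  [  1,   1,  -4]
  [  0,   4,  -4]

Back-substitution:
x₂ = (-4) / 4 = -1
x₁ = (-4 - (1)(-1)) / 1 = -3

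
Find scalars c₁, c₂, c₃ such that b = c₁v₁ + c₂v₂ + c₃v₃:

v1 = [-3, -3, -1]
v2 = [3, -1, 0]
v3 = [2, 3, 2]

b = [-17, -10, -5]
c1 = 3, c2 = -2, c3 = -1

b = 3·v1 + -2·v2 + -1·v3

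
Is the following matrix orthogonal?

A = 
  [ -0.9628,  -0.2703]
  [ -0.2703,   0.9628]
Yes

AᵀA = 
  [  1,   0]
  [  0,   1]
≈ I (equal to I up to the 4-dp rounding of the entries)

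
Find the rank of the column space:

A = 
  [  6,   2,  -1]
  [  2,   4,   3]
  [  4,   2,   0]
dim(Col(A)) = 2

Row reduce:
R2 → R2 - (1/3)·R1
R3 → R3 - (2/3)·R1
R3 → R3 - (1/5)·R2
REF = 
  [   6,    2,   -1]
  [   0, 10/3, 10/3]
  [   0,    0,    0]
Pivot columns: 1, 2 → 2 pivots.
dim(Col(A)) = number of pivot columns = 2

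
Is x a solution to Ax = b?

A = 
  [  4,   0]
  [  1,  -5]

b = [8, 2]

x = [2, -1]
No

Ax = [8, 7] ≠ b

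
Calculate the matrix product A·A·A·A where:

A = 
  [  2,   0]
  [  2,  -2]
A^4 = 
  [ 16,   0]
  [  0,  16]

A² = A·A:
A²[1,1] = (2)(2) + (0)(2) = 4
A²[1,2] = (2)(0) + (0)(-2) = 0
A²[2,1] = (2)(2) + (-2)(2) = 0
A²[2,2] = (2)(0) + (-2)(-2) = 4
A² = 
  [  4,   0]
  [  0,   4]

A^3 = A^2·A:
A^3[1,1] = (4)(2) + (0)(2) = 8
A^3[1,2] = (4)(0) + (0)(-2) = 0
A^3[2,1] = (0)(2) + (4)(2) = 8
A^3[2,2] = (0)(0) + (4)(-2) = -8
A^3 = 
  [  8,   0]
  [  8,  -8]

A^4 = A^3·A:
A^4[1,1] = (8)(2) + (0)(2) = 16
A^4[1,2] = (8)(0) + (0)(-2) = 0
A^4[2,1] = (8)(2) + (-8)(2) = 0
A^4[2,2] = (8)(0) + (-8)(-2) = 16
A^4 = 
  [ 16,   0]
  [  0,  16]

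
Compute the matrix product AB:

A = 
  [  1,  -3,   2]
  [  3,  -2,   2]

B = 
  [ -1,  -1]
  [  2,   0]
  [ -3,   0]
AB = 
  [-13,  -1]
  [-13,  -3]

A is 2×3 and B is 3×2, so AB is 2×2. Each entry is (row of A)·(column of B):
AB[1,1] = (1)(-1) + (-3)(2) + (2)(-3) = -13
AB[1,2] = (1)(-1) + (-3)(0) + (2)(0) = -1
AB[2,1] = (3)(-1) + (-2)(2) + (2)(-3) = -13
AB[2,2] = (3)(-1) + (-2)(0) + (2)(0) = -3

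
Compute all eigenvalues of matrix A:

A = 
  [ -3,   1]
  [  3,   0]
tr(A) = -3, det(A) = -3
Characteristic polynomial: λ² - tr(A)λ + det(A) = λ² + 3λ - 3
λ² + 3λ - 3 = 0  ⇒  λ = (-3 ± √((3)² - 4·(-3)))/2 = (-3 ± √(21))/2
  = (-3 + √21)/2,  (-3 - √21)/2

λ = (-3 + √21)/2, (-3 - √21)/2  (≈ 0.7913, -3.791)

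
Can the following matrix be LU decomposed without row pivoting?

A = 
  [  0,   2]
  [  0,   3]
Yes.
The first column is zero, so A is already upper triangular: L = I, U = A.
L = 
  [  1,   0]
  [  0,   1]
U = 
  [  0,   2]
  [  0,   3]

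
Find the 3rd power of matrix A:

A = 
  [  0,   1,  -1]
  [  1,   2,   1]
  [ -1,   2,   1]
A² = A·A:
A²[1,1] = (0)(0) + (1)(1) + (-1)(-1) = 2
A²[1,2] = (0)(1) + (1)(2) + (-1)(2) = 0
A²[1,3] = (0)(-1) + (1)(1) + (-1)(1) = 0
A²[2,1] = (1)(0) + (2)(1) + (1)(-1) = 1
A²[2,2] = (1)(1) + (2)(2) + (1)(2) = 7
A²[2,3] = (1)(-1) + (2)(1) + (1)(1) = 2
A²[3,1] = (-1)(0) + (2)(1) + (1)(-1) = 1
A²[3,2] = (-1)(1) + (2)(2) + (1)(2) = 5
A²[3,3] = (-1)(-1) + (2)(1) + (1)(1) = 4
A² = 
  [  2,   0,   0]
  [  1,   7,   2]
  [  1,   5,   4]

A^3 = A^2·A:
A^3[1,1] = (2)(0) + (0)(1) + (0)(-1) = 0
A^3[1,2] = (2)(1) + (0)(2) + (0)(2) = 2
A^3[1,3] = (2)(-1) + (0)(1) + (0)(1) = -2
A^3[2,1] = (1)(0) + (7)(1) + (2)(-1) = 5
A^3[2,2] = (1)(1) + (7)(2) + (2)(2) = 19
A^3[2,3] = (1)(-1) + (7)(1) + (2)(1) = 8
A^3[3,1] = (1)(0) + (5)(1) + (4)(-1) = 1
A^3[3,2] = (1)(1) + (5)(2) + (4)(2) = 19
A^3[3,3] = (1)(-1) + (5)(1) + (4)(1) = 8
A^3 = 
  [  0,   2,  -2]
  [  5,  19,   8]
  [  1,  19,   8]

Therefore
A^3 = 
  [  0,   2,  -2]
  [  5,  19,   8]
  [  1,  19,   8]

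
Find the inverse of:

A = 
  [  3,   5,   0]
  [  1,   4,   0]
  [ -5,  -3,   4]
det(A) = (3)·((4)(4) - (0)(-3)) - (5)·((1)(4) - (0)(-5)) + (0)·((1)(-3) - (4)(-5))
  = (3)(16) - (5)(4) + (0)(17)
  = 28
det(A) = 28 ≠ 0, so A is invertible.

Cofactors Cᵢⱼ = (-1)ⁱ⁺ʲ·Mᵢⱼ:
C = 
  [ 16,  -4,  17]
  [-20,  12, -16]
  [  0,   0,   7]

adj(A) = Cᵀ:
adj(A) = 
  [ 16, -20,   0]
  [ -4,  12,   0]
  [ 17, -16,   7]

A⁻¹ = (1/28) · adj(A):
A⁻¹ = 
  [  4/7,  -5/7,     0]
  [ -1/7,   3/7,     0]
  [17/28,  -4/7,   1/4]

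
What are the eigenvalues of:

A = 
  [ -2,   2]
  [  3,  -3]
λ = 0, -5

tr(A) = -5, det(A) = 0
Characteristic polynomial: λ² - tr(A)λ + det(A) = λ² + 5λ
λ² + 5λ = λ(λ + 5)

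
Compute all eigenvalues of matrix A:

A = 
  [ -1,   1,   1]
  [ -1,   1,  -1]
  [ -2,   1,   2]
Characteristic polynomial: det(λI - A) = λ³ - 2λ² + 3λ - 2
Testing integer divisors of the constant term: p(1) = 0, so (λ - 1) is a factor:
p(λ) = (λ - 1)(λ² - λ + 2)
λ² - λ + 2 = 0  ⇒  λ = (1 ± √((-1)² - 4·(2)))/2 = (1 ± √(-7))/2
  = (1 + i√7)/2,  (1 - i√7)/2

λ = 1, (1 + i√7)/2, (1 - i√7)/2  (≈ 1, 0.5 + 1.323i, 0.5 - 1.323i)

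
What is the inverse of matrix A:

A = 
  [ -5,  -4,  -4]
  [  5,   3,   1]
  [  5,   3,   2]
det(A) = (-5)·((3)(2) - (1)(3)) - (-4)·((5)(2) - (1)(5)) + (-4)·((5)(3) - (3)(5))
  = (-5)(3) - (-4)(5) + (-4)(0)
  = 5
det(A) = 5 ≠ 0, so A is invertible.

Cofactors Cᵢⱼ = (-1)ⁱ⁺ʲ·Mᵢⱼ:
C = 
  [  3,  -5,   0]
  [ -4,  10,  -5]
  [  8, -15,   5]

adj(A) = Cᵀ:
adj(A) = 
  [  3,  -4,   8]
  [ -5,  10, -15]
  [  0,  -5,   5]

A⁻¹ = (1/5) · adj(A):
A⁻¹ = 
  [ 3/5, -4/5,  8/5]
  [  -1,    2,   -3]
  [   0,   -1,    1]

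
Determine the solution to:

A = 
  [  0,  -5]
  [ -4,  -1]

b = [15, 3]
x = [0, -3]

Row reduce the augmented matrix [A|b]:
Swap R1 ↔ R2
REF = 
  [ -4,  -1,   3]
  [  0,  -5,  15]

Back-substitution:
x₂ = 15 / (-5) = -3
x₁ = (3 - (-1)(-3)) / (-4) = 0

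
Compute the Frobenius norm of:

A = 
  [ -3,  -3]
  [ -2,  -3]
||A||_F = 5.568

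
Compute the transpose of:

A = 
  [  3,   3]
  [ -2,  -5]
Aᵀ = 
  [  3,  -2]
  [  3,  -5]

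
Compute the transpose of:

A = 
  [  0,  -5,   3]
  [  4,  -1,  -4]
Aᵀ = 
  [  0,   4]
  [ -5,  -1]
  [  3,  -4]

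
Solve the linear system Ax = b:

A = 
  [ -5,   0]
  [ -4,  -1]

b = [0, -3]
x = [0, 3]

Row reduce the augmented matrix [A|b]:
R2 → R2 - (4/5)·R1
REF = 
  [ -5,   0,   0]
  [  0,  -1,  -3]

Back-substitution:
x₂ = (-3) / (-1) = 3
x₁ = (0 - (0)(3)) / (-5) = 0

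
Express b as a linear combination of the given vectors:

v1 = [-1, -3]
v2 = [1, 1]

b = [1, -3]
c1 = 2, c2 = 3

b = 2·v1 + 3·v2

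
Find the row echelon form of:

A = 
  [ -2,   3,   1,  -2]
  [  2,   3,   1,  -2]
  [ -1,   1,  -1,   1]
Row operations:
R2 → R2 + (1)·R1
R3 → R3 - (1/2)·R1
R3 → R3 + (1/12)·R2

Resulting echelon form:
REF = 
  [  -2,    3,    1,   -2]
  [   0,    6,    2,   -4]
  [   0,    0, -4/3,  5/3]

Rank = 3 (number of non-zero pivot rows).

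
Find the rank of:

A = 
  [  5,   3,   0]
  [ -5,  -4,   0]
rank(A) = 2

Row reduce:
R2 → R2 + (1)·R1
REF = 
  [  5,   3,   0]
  [  0,  -1,   0]
Pivot columns: 1, 2 → 2 pivots.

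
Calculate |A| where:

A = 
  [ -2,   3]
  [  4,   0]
For a 2×2 matrix, det = ad - bc = (-2)(0) - (3)(4) = -12

det(A) = -12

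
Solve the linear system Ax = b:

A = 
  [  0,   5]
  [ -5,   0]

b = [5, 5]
Row reduce the augmented matrix [A|b]:
Swap R1 ↔ R2
REF = 
  [ -5,   0,   5]
  [  0,   5,   5]

Back-substitution:
x₂ = 5 / 5 = 1
x₁ = (5 - (0)(1)) / (-5) = -1

x = [-1, 1]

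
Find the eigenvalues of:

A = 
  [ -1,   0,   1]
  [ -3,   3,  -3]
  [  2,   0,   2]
Characteristic polynomial: det(λI - A) = λ³ - 4λ² - λ + 12
Testing integer divisors of the constant term: p(3) = 0, so (λ - 3) is a factor:
p(λ) = (λ - 3)(λ² - λ - 4)
λ² - λ - 4 = 0  ⇒  λ = (1 ± √((-1)² - 4·(-4)))/2 = (1 ± √(17))/2
  = (1 + √17)/2,  (1 - √17)/2

λ = 3, (1 + √17)/2, (1 - √17)/2  (≈ 3, 2.562, -1.562)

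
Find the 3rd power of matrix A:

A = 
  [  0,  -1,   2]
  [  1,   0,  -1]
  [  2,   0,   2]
A² = A·A:
A²[1,1] = (0)(0) + (-1)(1) + (2)(2) = 3
A²[1,2] = (0)(-1) + (-1)(0) + (2)(0) = 0
A²[1,3] = (0)(2) + (-1)(-1) + (2)(2) = 5
A²[2,1] = (1)(0) + (0)(1) + (-1)(2) = -2
A²[2,2] = (1)(-1) + (0)(0) + (-1)(0) = -1
A²[2,3] = (1)(2) + (0)(-1) + (-1)(2) = 0
A²[3,1] = (2)(0) + (0)(1) + (2)(2) = 4
A²[3,2] = (2)(-1) + (0)(0) + (2)(0) = -2
A²[3,3] = (2)(2) + (0)(-1) + (2)(2) = 8
A² = 
  [  3,   0,   5]
  [ -2,  -1,   0]
  [  4,  -2,   8]

A^3 = A^2·A:
A^3[1,1] = (3)(0) + (0)(1) + (5)(2) = 10
A^3[1,2] = (3)(-1) + (0)(0) + (5)(0) = -3
A^3[1,3] = (3)(2) + (0)(-1) + (5)(2) = 16
A^3[2,1] = (-2)(0) + (-1)(1) + (0)(2) = -1
A^3[2,2] = (-2)(-1) + (-1)(0) + (0)(0) = 2
A^3[2,3] = (-2)(2) + (-1)(-1) + (0)(2) = -3
A^3[3,1] = (4)(0) + (-2)(1) + (8)(2) = 14
A^3[3,2] = (4)(-1) + (-2)(0) + (8)(0) = -4
A^3[3,3] = (4)(2) + (-2)(-1) + (8)(2) = 26
A^3 = 
  [ 10,  -3,  16]
  [ -1,   2,  -3]
  [ 14,  -4,  26]

Therefore
A^3 = 
  [ 10,  -3,  16]
  [ -1,   2,  -3]
  [ 14,  -4,  26]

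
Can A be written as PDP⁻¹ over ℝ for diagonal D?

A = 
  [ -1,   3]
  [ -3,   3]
No

tr(A) = 2, det(A) = 6
Characteristic polynomial: λ² - tr(A)λ + det(A) = λ² - 2λ + 6
λ² - 2λ + 6 = 0  ⇒  λ = (2 ± √((-2)² - 4·(6)))/2 = (2 ± √(-20))/2
  = 1 + i√5,  1 - i√5
Eigenvalues: 1 + i√5, 1 - i√5  (≈ 1 + 2.236i, 1 - 2.236i)
Has complex eigenvalues (not diagonalizable over ℝ).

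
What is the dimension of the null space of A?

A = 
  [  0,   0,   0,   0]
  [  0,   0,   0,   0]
nullity(A) = 4

Row reduce:
(no row operations needed)
REF = 
  [  0,   0,   0,   0]
  [  0,   0,   0,   0]
Pivot columns: none → 0 pivots.
rank(A) = 0, so nullity(A) = 4 - 0 = 4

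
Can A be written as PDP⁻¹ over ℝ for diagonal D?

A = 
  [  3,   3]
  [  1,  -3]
Yes

tr(A) = 0, det(A) = -12
Characteristic polynomial: λ² - tr(A)λ + det(A) = λ² - 12
λ² - 12 = 0  ⇒  λ = (0 ± √((0)² - 4·(-12)))/2 = (0 ± √(48))/2
  = 2√3,  -2√3
Eigenvalues: 2√3, -2√3  (≈ 3.464, -3.464)
The two irrational eigenvalues are distinct (simple), so each has alg. mult. = geom. mult. = 1.
Sum of geometric multiplicities equals n, so A has n independent eigenvectors.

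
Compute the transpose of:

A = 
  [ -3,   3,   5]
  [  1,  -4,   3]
Aᵀ = 
  [ -3,   1]
  [  3,  -4]
  [  5,   3]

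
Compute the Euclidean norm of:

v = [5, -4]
6.403

||v||₂ = √((5)² + (-4)²) = √41 = 6.403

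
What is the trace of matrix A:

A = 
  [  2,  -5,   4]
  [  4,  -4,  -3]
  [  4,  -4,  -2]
-4

tr(A) = 2 + -4 + -2 = -4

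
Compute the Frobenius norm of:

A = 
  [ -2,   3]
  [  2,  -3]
||A||_F = 5.099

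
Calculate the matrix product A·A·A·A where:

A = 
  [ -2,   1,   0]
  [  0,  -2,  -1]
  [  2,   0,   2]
A^4 = 
  [ 24, -34,  -8]
  [-16,  24,   2]
  [ -4,  16,  16]

A² = A·A:
A²[1,1] = (-2)(-2) + (1)(0) + (0)(2) = 4
A²[1,2] = (-2)(1) + (1)(-2) + (0)(0) = -4
A²[1,3] = (-2)(0) + (1)(-1) + (0)(2) = -1
A²[2,1] = (0)(-2) + (-2)(0) + (-1)(2) = -2
A²[2,2] = (0)(1) + (-2)(-2) + (-1)(0) = 4
A²[2,3] = (0)(0) + (-2)(-1) + (-1)(2) = 0
A²[3,1] = (2)(-2) + (0)(0) + (2)(2) = 0
A²[3,2] = (2)(1) + (0)(-2) + (2)(0) = 2
A²[3,3] = (2)(0) + (0)(-1) + (2)(2) = 4
A² = 
  [  4,  -4,  -1]
  [ -2,   4,   0]
  [  0,   2,   4]

A^3 = A^2·A:
A^3[1,1] = (4)(-2) + (-4)(0) + (-1)(2) = -10
A^3[1,2] = (4)(1) + (-4)(-2) + (-1)(0) = 12
A^3[1,3] = (4)(0) + (-4)(-1) + (-1)(2) = 2
A^3[2,1] = (-2)(-2) + (4)(0) + (0)(2) = 4
A^3[2,2] = (-2)(1) + (4)(-2) + (0)(0) = -10
A^3[2,3] = (-2)(0) + (4)(-1) + (0)(2) = -4
A^3[3,1] = (0)(-2) + (2)(0) + (4)(2) = 8
A^3[3,2] = (0)(1) + (2)(-2) + (4)(0) = -4
A^3[3,3] = (0)(0) + (2)(-1) + (4)(2) = 6
A^3 = 
  [-10,  12,   2]
  [  4, -10,  -4]
  [  8,  -4,   6]

A^4 = A^3·A:
A^4[1,1] = (-10)(-2) + (12)(0) + (2)(2) = 24
A^4[1,2] = (-10)(1) + (12)(-2) + (2)(0) = -34
A^4[1,3] = (-10)(0) + (12)(-1) + (2)(2) = -8
A^4[2,1] = (4)(-2) + (-10)(0) + (-4)(2) = -16
A^4[2,2] = (4)(1) + (-10)(-2) + (-4)(0) = 24
A^4[2,3] = (4)(0) + (-10)(-1) + (-4)(2) = 2
A^4[3,1] = (8)(-2) + (-4)(0) + (6)(2) = -4
A^4[3,2] = (8)(1) + (-4)(-2) + (6)(0) = 16
A^4[3,3] = (8)(0) + (-4)(-1) + (6)(2) = 16
A^4 = 
  [ 24, -34,  -8]
  [-16,  24,   2]
  [ -4,  16,  16]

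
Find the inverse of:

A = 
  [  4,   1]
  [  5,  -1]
det(A) = (4)(-1) - (1)(5) = -9
For a 2×2 matrix, A⁻¹ = (1/det(A)) · [[d, -b], [-c, a]]
    = (-1/9) · [[-1, -1], [-5, 4]]

A⁻¹ = 
  [ 1/9,  1/9]
  [ 5/9, -4/9]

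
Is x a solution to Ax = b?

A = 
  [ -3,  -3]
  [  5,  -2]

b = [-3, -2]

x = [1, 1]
No

Ax = [-6, 3] ≠ b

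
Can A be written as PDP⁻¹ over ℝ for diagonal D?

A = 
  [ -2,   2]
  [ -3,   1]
No

tr(A) = -1, det(A) = 4
Characteristic polynomial: λ² - tr(A)λ + det(A) = λ² + λ + 4
λ² + λ + 4 = 0  ⇒  λ = (-1 ± √((1)² - 4·(4)))/2 = (-1 ± √(-15))/2
  = (-1 + i√15)/2,  (-1 - i√15)/2
Eigenvalues: (-1 + i√15)/2, (-1 - i√15)/2  (≈ -0.5 + 1.936i, -0.5 - 1.936i)
Has complex eigenvalues (not diagonalizable over ℝ).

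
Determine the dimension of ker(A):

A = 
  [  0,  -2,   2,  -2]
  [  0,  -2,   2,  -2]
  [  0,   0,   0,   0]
nullity(A) = 3

Row reduce:
R2 → R2 - (1)·R1
REF = 
  [  0,  -2,   2,  -2]
  [  0,   0,   0,   0]
  [  0,   0,   0,   0]
Pivot columns: 2 → 1 pivot.
rank(A) = 1, so nullity(A) = 4 - 1 = 3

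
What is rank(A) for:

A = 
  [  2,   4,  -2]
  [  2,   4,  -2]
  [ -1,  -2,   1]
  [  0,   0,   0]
rank(A) = 1

Row reduce:
R2 → R2 - (1)·R1
R3 → R3 + (1/2)·R1
REF = 
  [  2,   4,  -2]
  [  0,   0,   0]
  [  0,   0,   0]
  [  0,   0,   0]
Pivot columns: 1 → 1 pivot.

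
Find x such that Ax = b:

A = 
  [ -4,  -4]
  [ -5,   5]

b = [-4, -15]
Row reduce the augmented matrix [A|b]:
R2 → R2 - (5/4)·R1
REF = 
  [ -4,  -4,  -4]
  [  0,  10, -10]

Back-substitution:
x₂ = (-10) / 10 = -1
x₁ = (-4 - (-4)(-1)) / (-4) = 2

x = [2, -1]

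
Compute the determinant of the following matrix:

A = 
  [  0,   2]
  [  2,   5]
-4

For a 2×2 matrix, det = ad - bc = (0)(5) - (2)(2) = -4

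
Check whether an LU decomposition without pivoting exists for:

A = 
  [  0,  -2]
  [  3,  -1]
No.
A[1,1] = 0 but A[2,1] = 3 ≠ 0. Any LU with L unit lower triangular has (LU)[1,1] = U[1,1] and (LU)[2,1] = L[2,1]·U[1,1]; matching A forces U[1,1] = 0, which then forces (LU)[2,1] = 0 ≠ 3. A row swap (pivoting) is required.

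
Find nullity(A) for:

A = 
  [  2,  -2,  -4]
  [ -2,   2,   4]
nullity(A) = 2

Row reduce:
R2 → R2 + (1)·R1
REF = 
  [  2,  -2,  -4]
  [  0,   0,   0]
Pivot columns: 1 → 1 pivot.
rank(A) = 1, so nullity(A) = 3 - 1 = 2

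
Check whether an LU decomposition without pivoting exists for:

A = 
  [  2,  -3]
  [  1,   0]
Yes.
A[1,1] = 2 ≠ 0, so Gaussian elimination proceeds without a row swap: multiplier ℓ₂₁ = (1)/(2) = 1/2, and U[2,2] = 0 - (1/2)(-3) = 3/2.
L = 
  [  1,   0]
  [1/2,   1]
U = 
  [  2,  -3]
  [  0, 3/2]
Check row 2 of LU: [(1/2)(2), (1/2)(-3) + (3/2)] = [1, 0] = row 2 of A ✓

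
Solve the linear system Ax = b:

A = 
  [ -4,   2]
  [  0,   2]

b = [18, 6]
x = [-3, 3]

Row reduce the augmented matrix [A|b]:
(already in echelon form)
REF = 
  [ -4,   2,  18]
  [  0,   2,   6]

Back-substitution:
x₂ = 6 / 2 = 3
x₁ = (18 - (2)(3)) / (-4) = -3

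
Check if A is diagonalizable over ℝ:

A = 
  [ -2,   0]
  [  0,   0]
Yes

tr(A) = -2, det(A) = 0
Characteristic polynomial: λ² - tr(A)λ + det(A) = λ² + 2λ
λ² + 2λ = λ(λ + 2)
Eigenvalues: 0, -2
λ=-2: alg. mult. = 1, geom. mult. = 2 - rank(A - (-2)I) = 2 - 1 = 1
λ=0: alg. mult. = 1, geom. mult. = 2 - rank(A - (0)I) = 2 - 1 = 1
Sum of geometric multiplicities equals n, so A has n independent eigenvectors.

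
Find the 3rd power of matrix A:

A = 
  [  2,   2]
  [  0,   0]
A^3 = 
  [  8,   8]
  [  0,   0]

A² = A·A:
A²[1,1] = (2)(2) + (2)(0) = 4
A²[1,2] = (2)(2) + (2)(0) = 4
A²[2,1] = (0)(2) + (0)(0) = 0
A²[2,2] = (0)(2) + (0)(0) = 0
A² = 
  [  4,   4]
  [  0,   0]

A^3 = A^2·A:
A^3[1,1] = (4)(2) + (4)(0) = 8
A^3[1,2] = (4)(2) + (4)(0) = 8
A^3[2,1] = (0)(2) + (0)(0) = 0
A^3[2,2] = (0)(2) + (0)(0) = 0
A^3 = 
  [  8,   8]
  [  0,   0]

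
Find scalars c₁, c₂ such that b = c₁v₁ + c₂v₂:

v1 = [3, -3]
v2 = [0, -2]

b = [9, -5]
c1 = 3, c2 = -2

b = 3·v1 + -2·v2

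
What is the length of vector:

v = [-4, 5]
6.403

||v||₂ = √((-4)² + (5)²) = √41 = 6.403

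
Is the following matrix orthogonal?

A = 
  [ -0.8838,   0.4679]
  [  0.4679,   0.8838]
Yes

AᵀA = 
  [  1,   0]
  [  0,   1]
≈ I (equal to I up to the 4-dp rounding of the entries)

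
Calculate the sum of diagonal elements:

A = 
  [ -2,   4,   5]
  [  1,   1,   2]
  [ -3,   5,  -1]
-2

tr(A) = -2 + 1 + -1 = -2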